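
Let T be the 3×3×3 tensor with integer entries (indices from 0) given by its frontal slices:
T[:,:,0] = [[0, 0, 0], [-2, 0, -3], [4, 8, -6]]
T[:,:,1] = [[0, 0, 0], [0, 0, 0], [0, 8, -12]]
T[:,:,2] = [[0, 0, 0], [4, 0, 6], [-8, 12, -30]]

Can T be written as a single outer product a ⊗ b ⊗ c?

No

The mode-3 unfolding of T (rows indexed by k, columns by (i,j) = (0,0), (0,1), (0,2), (1,0), (1,1), (1,2), (2,0), (2,1), (2,2)) is [[0, 0, 0, -2, 0, -3, 4, 8, -6], [0, 0, 0, 0, 0, 0, 0, 8, -12], [0, 0, 0, 4, 0, 6, -8, 12, -30]].
There the 2×2 minor on rows k ∈ {0, 1}, columns (i,j) ∈ {(1,0), (2,1)} is det [[-2, 8], [0, 8]] = -16 ≠ 0, so this unfolding has rank ≥ 2; CP rank is at least every unfolding rank, so rank(T) ≥ 2.
In particular rank(T) ≥ 2 > 1, so T is not rank-1.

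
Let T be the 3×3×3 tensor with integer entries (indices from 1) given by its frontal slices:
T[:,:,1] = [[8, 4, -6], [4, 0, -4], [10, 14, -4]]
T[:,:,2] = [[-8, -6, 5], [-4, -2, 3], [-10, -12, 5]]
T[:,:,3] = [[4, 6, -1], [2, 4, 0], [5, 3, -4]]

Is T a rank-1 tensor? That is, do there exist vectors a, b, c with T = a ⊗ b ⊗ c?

The mode-1 unfolding of T (rows indexed by i, columns by (j,k) = (1,1), (1,2), (1,3), (2,1), (2,2), (2,3), (3,1), (3,2), (3,3)) is [[8, -8, 4, 4, -6, 6, -6, 5, -1], [4, -4, 2, 0, -2, 4, -4, 3, 0], [10, -10, 5, 14, -12, 3, -4, 5, -4]].
There the 3×3 minor on rows i ∈ {1, 2, 3}, columns (j,k) ∈ {(1,1), (2,1), (3,1)} is det [[8, 4, -6], [4, 0, -4], [10, 14, -4]] = 16 ≠ 0, so this unfolding has rank ≥ 3; CP rank is at least every unfolding rank, so rank(T) ≥ 3.
In particular rank(T) ≥ 3 > 1, so T is not rank-1.

No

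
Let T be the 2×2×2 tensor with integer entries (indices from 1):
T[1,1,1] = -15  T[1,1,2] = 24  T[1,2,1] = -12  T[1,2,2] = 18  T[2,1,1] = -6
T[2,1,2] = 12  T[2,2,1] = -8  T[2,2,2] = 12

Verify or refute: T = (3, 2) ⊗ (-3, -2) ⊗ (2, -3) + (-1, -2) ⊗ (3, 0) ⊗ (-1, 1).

Reconstruct entrywise from the claimed factors. For example, T[2,2,1] = -8 and Σₗ aₗ[2]bₗ[2]cₗ[1] = (2)·(-2)·(2) + (-2)·(0)·(-1) = -8; checking all 8 entries, every one matches. The claim holds.

Yes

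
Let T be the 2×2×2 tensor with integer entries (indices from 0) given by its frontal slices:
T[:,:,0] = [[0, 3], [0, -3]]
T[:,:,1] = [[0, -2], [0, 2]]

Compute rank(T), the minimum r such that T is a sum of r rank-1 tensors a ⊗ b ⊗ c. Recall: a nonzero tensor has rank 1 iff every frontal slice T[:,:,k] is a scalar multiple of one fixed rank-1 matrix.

Lower bound: T ≠ 0 (e.g. T[0,1,0] = 3), so rank(T) ≥ 1.
Upper bound: if T = a ⊗ b ⊗ c then every fibre of T is a multiple of the corresponding factor, so read the factors off the fibres through the nonzero entry T[0,1,0] = 3.
The mode-1 fibre T[:,1,0] = [3, -3] gives a = [1, -1] (primitive direction); the mode-2 fibre T[0,:,0] = [0, 3] gives b = [0, 1]; then c[k] = T[0,1,k] / (a[0]·b[1]) = [3, -2] / 1 = [3, -2].
Expanding [1, -1] ⊗ [0, 1] ⊗ [3, -2] reproduces all 8 entries of T, so T = [1, -1] ⊗ [0, 1] ⊗ [3, -2] and rank(T) ≤ 1.
These bounds meet, so rank(T) = 1.
Check entry T[0,1,0] = 3: (1)·(1)·(3) = 3.

1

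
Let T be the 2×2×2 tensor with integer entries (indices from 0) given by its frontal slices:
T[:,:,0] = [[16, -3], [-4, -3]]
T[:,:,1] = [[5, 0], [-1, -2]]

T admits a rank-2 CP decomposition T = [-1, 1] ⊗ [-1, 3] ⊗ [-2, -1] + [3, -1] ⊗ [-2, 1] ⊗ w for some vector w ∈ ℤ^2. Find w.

Subtract the known terms from T to get the rank-1 residual R = [3, -1] ⊗ [-2, 1] ⊗ w, so R[i,j,k] = a[i]·b[j]·w[k]. Pick indices with nonzero a[0]·b[0] = (3)·(-2) = -6. Only the fibre through (0,0,·) is needed: R[0,0,:] = T[0,0,:] − Σₗ aₗ[0]bₗ[0]cₗ = [16, 5] − (-1)·(-1)·[-2, -1] = [18, 6]. Then w[k] = R[0,0,k] / -6 for each k, giving w = [18, 6] / -6 = [-3, -1].

w = [-3, -1]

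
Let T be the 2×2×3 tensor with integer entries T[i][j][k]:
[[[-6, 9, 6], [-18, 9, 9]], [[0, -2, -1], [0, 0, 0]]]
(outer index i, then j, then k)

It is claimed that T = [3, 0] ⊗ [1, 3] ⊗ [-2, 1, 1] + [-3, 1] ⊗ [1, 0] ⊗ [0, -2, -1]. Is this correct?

Yes

Reconstruct entrywise from the claimed factors. For example, T[0,1,1] = 9 and Σₗ aₗ[0]bₗ[1]cₗ[1] = (3)·(3)·(1) + (-3)·(0)·(-2) = 9; checking all 12 entries, every one matches. The claim holds.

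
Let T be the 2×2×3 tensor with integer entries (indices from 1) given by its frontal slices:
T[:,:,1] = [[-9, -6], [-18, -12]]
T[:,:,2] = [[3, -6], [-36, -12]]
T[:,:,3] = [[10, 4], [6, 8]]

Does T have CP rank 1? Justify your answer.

The mode-2 unfolding of T (rows indexed by j, columns by (i,k) = (1,1), (1,2), (1,3), (2,1), (2,2), (2,3)) is [[-9, 3, 10, -18, -36, 6], [-6, -6, 4, -12, -12, 8]].
There the 2×2 minor on rows j ∈ {1, 2}, columns (i,k) ∈ {(1,1), (1,2)} is det [[-9, 3], [-6, -6]] = 72 ≠ 0, so this unfolding has rank ≥ 2; CP rank is at least every unfolding rank, so rank(T) ≥ 2.
In particular rank(T) ≥ 2 > 1, so T is not rank-1.

No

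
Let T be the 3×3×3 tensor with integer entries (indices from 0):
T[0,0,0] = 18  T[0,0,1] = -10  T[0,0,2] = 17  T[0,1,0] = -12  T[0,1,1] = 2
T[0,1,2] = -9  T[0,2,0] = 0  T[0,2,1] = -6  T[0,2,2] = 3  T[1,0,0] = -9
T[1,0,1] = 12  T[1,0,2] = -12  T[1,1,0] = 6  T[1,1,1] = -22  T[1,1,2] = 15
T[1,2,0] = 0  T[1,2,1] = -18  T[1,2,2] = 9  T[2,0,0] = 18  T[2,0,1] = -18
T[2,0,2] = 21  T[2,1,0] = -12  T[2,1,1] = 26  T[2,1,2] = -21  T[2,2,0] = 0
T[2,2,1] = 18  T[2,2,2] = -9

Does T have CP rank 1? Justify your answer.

The mode-3 unfolding of T (rows indexed by k, columns by (i,j) = (0,0), (0,1), (0,2), (1,0), (1,1), (1,2), (2,0), (2,1), (2,2)) is [[18, -12, 0, -9, 6, 0, 18, -12, 0], [-10, 2, -6, 12, -22, -18, -18, 26, 18], [17, -9, 3, -12, 15, 9, 21, -21, -9]].
There the 2×2 minor on rows k ∈ {0, 1}, columns (i,j) ∈ {(0,0), (0,1)} is det [[18, -12], [-10, 2]] = -84 ≠ 0, so this unfolding has rank ≥ 2; CP rank is at least every unfolding rank, so rank(T) ≥ 2.
In particular rank(T) ≥ 2 > 1, so T is not rank-1.

No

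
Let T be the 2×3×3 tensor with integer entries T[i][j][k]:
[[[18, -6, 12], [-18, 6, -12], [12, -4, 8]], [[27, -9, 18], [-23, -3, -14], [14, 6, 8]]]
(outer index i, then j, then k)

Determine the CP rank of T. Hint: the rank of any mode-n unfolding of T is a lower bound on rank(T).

Lower bound: the mode-3 unfolding of T (rows indexed by k, columns by (i,j) = (0,0), (0,1), (0,2), (1,0), (1,1), (1,2)) is [[18, -18, 12, 27, -23, 14], [-6, 6, -4, -9, -3, 6], [12, -12, 8, 18, -14, 8]].
There the 2×2 minor on rows k ∈ {0, 1}, columns (i,j) ∈ {(0,0), (1,1)} is det [[18, -23], [-6, -3]] = -192 ≠ 0, so this unfolding has rank ≥ 2; CP rank is at least every unfolding rank, so rank(T) ≥ 2. (This is only a lower bound: in general the CP rank may exceed every unfolding rank, so we still need to exhibit 2 rank-1 terms summing to T.)
Upper bound — finding two terms. Write S_k = T[:,:,k] for the frontal slices: S₀ = [[18, -18, 12], [27, -23, 14]], S₁ = [[-6, 6, -4], [-9, -3, 6]], S₂ = [[12, -12, 8], [18, -14, 8]].
If T = a₁ ⊗ b₁ ⊗ c₁ + a₂ ⊗ b₂ ⊗ c₂ then each S_k = c₁[k]·a₁b₁ᵀ + c₂[k]·a₂b₂ᵀ. S₀ and S₁ are linearly independent, so a₁b₁ᵀ and a₂b₂ᵀ must span the same plane of matrices: they are the rank-1 matrices of the form x·S₀ + y·S₁.
The 2×2 minor of x·S₀ + y·S₁ on rows {0,1}, columns {0,1} is 72·x² − 240·xy + 72·y² = 24·(x − 3·y)(3·x − y), vanishing at (x:y) = (3:1) and (1:3).
M₁ = 3·S₀ + S₁ = [[48, -48, 32], [72, -72, 48]] = 8·[2, 3][3, -3, 2]ᵀ and M₂ = S₀ + 3·S₁ = [[0, 0, 0], [0, -32, 32]] = (-32)·[0, 1][0, 1, -1]ᵀ, so take a₁ = [2, 3], b₁ = [3, -3, 2], a₂ = [0, 1], b₂ = [0, 1, -1].
Each slice is an integer combination of E₁ = a₁b₁ᵀ and E₂ = a₂b₂ᵀ: S₀ = 3·E₁ + 4·E₂, S₁ = −E₁ − 12·E₂, S₂ = 2·E₁ + 4·E₂; reading off coefficients, c₁ = [3, -1, 2] and c₂ = [4, -12, 4].
Hence T = [2, 3] ⊗ [3, -3, 2] ⊗ [3, -1, 2] + [0, 1] ⊗ [0, 1, -1] ⊗ [4, -12, 4], so rank(T) ≤ 2.
These bounds meet, so rank(T) = 2.

2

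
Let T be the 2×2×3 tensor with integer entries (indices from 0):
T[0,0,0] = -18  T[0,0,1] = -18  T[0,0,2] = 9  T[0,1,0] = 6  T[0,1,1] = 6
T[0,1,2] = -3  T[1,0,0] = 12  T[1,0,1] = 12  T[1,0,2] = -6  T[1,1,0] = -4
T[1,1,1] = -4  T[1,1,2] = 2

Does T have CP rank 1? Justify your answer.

If T = a ⊗ b ⊗ c then every fibre of T is a multiple of the corresponding factor, so read the factors off the fibres through the nonzero entry T[0,0,0] = -18.
The mode-1 fibre T[:,0,0] = [-18, 12] gives a = (3, -2) (primitive direction); the mode-2 fibre T[0,:,0] = [-18, 6] gives b = (3, -1); then c[k] = T[0,0,k] / (a[0]·b[0]) = [-18, -18, 9] / 9 = (-2, -2, 1).
Expanding (3, -2) ⊗ (3, -1) ⊗ (-2, -2, 1) reproduces all 12 entries of T, so T = (3, -2) ⊗ (3, -1) ⊗ (-2, -2, 1) and rank(T) ≤ 1.
Equivalently every frontal slice T[:,:,k] is c[k] times the rank-1 matrix (3, -2) ⊗ (3, -1). So T has rank 1 (it is nonzero).

Yes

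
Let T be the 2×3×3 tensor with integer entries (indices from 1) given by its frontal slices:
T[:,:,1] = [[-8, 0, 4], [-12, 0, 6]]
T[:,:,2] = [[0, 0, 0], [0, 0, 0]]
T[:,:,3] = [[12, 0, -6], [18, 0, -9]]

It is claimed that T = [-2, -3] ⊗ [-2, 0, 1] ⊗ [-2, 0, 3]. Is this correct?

Reconstruct entrywise from the claimed factors. For example, T[2,1,1] = -12 and Σₗ aₗ[2]bₗ[1]cₗ[1] = (-3)·(-2)·(-2) = -12; checking all 18 entries, every one matches. The claim holds.

Yes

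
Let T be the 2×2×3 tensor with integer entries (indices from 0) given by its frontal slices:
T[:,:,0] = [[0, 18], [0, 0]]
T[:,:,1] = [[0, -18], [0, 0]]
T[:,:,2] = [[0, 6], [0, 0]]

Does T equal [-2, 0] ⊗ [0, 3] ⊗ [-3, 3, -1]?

Reconstruct entrywise from the claimed factors. For example, T[0,1,1] = -18 and Σₗ aₗ[0]bₗ[1]cₗ[1] = (-2)·(3)·(3) = -18; checking all 12 entries, every one matches. The claim holds.

Yes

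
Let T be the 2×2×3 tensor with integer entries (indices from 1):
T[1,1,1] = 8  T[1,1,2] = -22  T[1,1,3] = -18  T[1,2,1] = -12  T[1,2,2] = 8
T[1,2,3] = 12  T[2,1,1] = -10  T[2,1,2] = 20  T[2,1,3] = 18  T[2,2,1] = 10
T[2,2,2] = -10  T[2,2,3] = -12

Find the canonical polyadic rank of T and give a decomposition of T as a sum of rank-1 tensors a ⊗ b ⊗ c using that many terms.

Lower bound: the mode-3 unfolding of T (rows indexed by k, columns by (i,j) = (1,1), (1,2), (2,1), (2,2)) is [[8, -12, -10, 10], [-22, 8, 20, -10], [-18, 12, 18, -12]].
There the 2×2 minor on rows k ∈ {1, 2}, columns (i,j) ∈ {(1,1), (1,2)} is det [[8, -12], [-22, 8]] = -200 ≠ 0, so this unfolding has rank ≥ 2; CP rank is at least every unfolding rank, so rank(T) ≥ 2. (This is only a lower bound: in general the CP rank may exceed every unfolding rank, so we still need to exhibit 2 rank-1 terms summing to T.)
Upper bound — finding two terms. Write S_k = T[:,:,k] for the frontal slices: S₁ = [[8, -12], [-10, 10]], S₂ = [[-22, 8], [20, -10]], S₃ = [[-18, 12], [18, -12]].
If T = a₁ ⊗ b₁ ⊗ c₁ + a₂ ⊗ b₂ ⊗ c₂ then each S_k = c₁[k]·a₁b₁ᵀ + c₂[k]·a₂b₂ᵀ. S₁ and S₂ are linearly independent, so a₁b₁ᵀ and a₂b₂ᵀ must span the same plane of matrices: they are the rank-1 matrices of the form x·S₁ + y·S₂.
det(x·S₁ + y·S₂) is −40·x² + 20·xy + 60·y² = (-20)·(2·x − 3·y)(x + y), vanishing at (x:y) = (3:2) and (1:-1).
M₁ = 3·S₁ + 2·S₂ = [[-20, -20], [10, 10]] = (-10)·[2, -1][1, 1]ᵀ and M₂ = S₁ − S₂ = [[30, -20], [-30, 20]] = 10·[1, -1][3, -2]ᵀ, so take a₁ = [2, -1], b₁ = [1, 1], a₂ = [1, -1], b₂ = [3, -2].
Each slice is an integer combination of E₁ = a₁b₁ᵀ and E₂ = a₂b₂ᵀ: S₁ = −2·E₁ + 4·E₂, S₂ = −2·E₁ − 6·E₂, S₃ = −6·E₂; reading off coefficients, c₁ = [-2, -2, 0] and c₂ = [4, -6, -6].
Hence T = [2, -1] ⊗ [1, 1] ⊗ [-2, -2, 0] + [1, -1] ⊗ [3, -2] ⊗ [4, -6, -6], so rank(T) ≤ 2.
These bounds meet, so rank(T) = 2.
Check entry T[2,2,3] = -12: (-1)·(1)·(0) + (-1)·(-2)·(-6) = -12.

rank(T) = 2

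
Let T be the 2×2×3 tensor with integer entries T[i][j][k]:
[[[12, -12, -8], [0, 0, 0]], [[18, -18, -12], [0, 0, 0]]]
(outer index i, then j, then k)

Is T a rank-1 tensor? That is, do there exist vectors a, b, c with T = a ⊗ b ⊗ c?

Yes

The mode-1 fibre T[:,0,0] = [12, 18] gives a = (2, 3) (primitive direction); the mode-2 fibre T[0,:,0] = [12, 0] gives b = (1, 0); then c[k] = T[0,0,k] / (a[0]·b[0]) = [12, -12, -8] / 2 = (6, -6, -4).
Expanding (2, 3) ⊗ (1, 0) ⊗ (6, -6, -4) reproduces all 12 entries of T, so T = (2, 3) ⊗ (1, 0) ⊗ (6, -6, -4) and rank(T) ≤ 1.
Equivalently every frontal slice T[:,:,k] is c[k] times the rank-1 matrix (2, 3) ⊗ (1, 0). So T has rank 1 (it is nonzero).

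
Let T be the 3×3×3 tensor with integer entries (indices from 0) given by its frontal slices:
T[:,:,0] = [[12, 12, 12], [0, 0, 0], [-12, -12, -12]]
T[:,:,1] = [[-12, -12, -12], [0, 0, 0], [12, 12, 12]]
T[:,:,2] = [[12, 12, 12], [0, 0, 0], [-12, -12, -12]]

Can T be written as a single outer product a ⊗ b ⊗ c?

If T = a ⊗ b ⊗ c then every fibre of T is a multiple of the corresponding factor, so read the factors off the fibres through the nonzero entry T[0,0,0] = 12.
The mode-1 fibre T[:,0,0] = [12, 0, -12] gives a = [1, 0, -1] (primitive direction); the mode-2 fibre T[0,:,0] = [12, 12, 12] gives b = [1, 1, 1]; then c[k] = T[0,0,k] / (a[0]·b[0]) = [12, -12, 12] / 1 = [12, -12, 12].
Expanding [1, 0, -1] ⊗ [1, 1, 1] ⊗ [12, -12, 12] reproduces all 27 entries of T, so T = [1, 0, -1] ⊗ [1, 1, 1] ⊗ [12, -12, 12] and rank(T) ≤ 1.
Equivalently every frontal slice T[:,:,k] is c[k] times the rank-1 matrix [1, 0, -1] ⊗ [1, 1, 1]. So T has rank 1 (it is nonzero).

Yes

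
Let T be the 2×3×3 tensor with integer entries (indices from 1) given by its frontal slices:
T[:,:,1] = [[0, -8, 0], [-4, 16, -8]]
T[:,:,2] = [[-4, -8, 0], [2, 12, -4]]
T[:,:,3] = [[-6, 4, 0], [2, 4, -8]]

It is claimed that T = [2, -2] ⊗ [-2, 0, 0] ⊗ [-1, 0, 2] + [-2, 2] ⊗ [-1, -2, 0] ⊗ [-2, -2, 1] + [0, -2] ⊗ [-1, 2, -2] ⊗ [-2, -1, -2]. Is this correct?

Yes

Reconstruct entrywise from the claimed factors. For example, T[2,1,1] = -4 and Σₗ aₗ[2]bₗ[1]cₗ[1] = (-2)·(-2)·(-1) + (2)·(-1)·(-2) + (-2)·(-1)·(-2) = -4; checking all 18 entries, every one matches. The claim holds.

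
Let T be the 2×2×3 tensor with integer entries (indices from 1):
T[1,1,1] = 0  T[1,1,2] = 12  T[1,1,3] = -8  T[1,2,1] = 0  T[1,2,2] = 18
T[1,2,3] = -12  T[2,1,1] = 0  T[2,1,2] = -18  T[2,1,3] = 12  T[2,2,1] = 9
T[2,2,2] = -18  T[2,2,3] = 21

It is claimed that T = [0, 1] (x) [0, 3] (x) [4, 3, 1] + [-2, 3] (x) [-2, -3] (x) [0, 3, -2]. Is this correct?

Reconstruct entry (2,2,1) from the claimed factors: Σₗ aₗ[2]bₗ[2]cₗ[1] = (1)·(3)·(4) + (3)·(-3)·(0) = 12, but T[2,2,1] = 9. The claim is false.

No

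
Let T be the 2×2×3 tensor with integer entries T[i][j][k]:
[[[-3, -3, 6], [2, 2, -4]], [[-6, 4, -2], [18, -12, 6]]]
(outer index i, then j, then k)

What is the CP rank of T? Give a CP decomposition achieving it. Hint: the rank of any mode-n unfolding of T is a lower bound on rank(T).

rank(T) = 2

Lower bound: the mode-2 unfolding of T (rows indexed by j, columns by (i,k) = (0,0), (0,1), (0,2), (1,0), (1,1), (1,2)) is [[-3, -3, 6, -6, 4, -2], [2, 2, -4, 18, -12, 6]].
There the 2×2 minor on rows j ∈ {0, 1}, columns (i,k) ∈ {(0,0), (1,0)} is det [[-3, -6], [2, 18]] = -42 ≠ 0, so this unfolding has rank ≥ 2; CP rank is at least every unfolding rank, so rank(T) ≥ 2. (Unfolding ranks only ever bound the CP rank from below — rank(T) can be strictly larger than all of them — so the matching upper bound has to come from an explicit 2-term decomposition.)
Upper bound — finding two terms. Write S_k = T[:,:,k] for the frontal slices: S₀ = [[-3, 2], [-6, 18]], S₁ = [[-3, 2], [4, -12]], S₂ = [[6, -4], [-2, 6]].
If T = a₁ ⊗ b₁ ⊗ c₁ + a₂ ⊗ b₂ ⊗ c₂ then each S_k = c₁[k]·a₁b₁ᵀ + c₂[k]·a₂b₂ᵀ. S₀ and S₁ are linearly independent, so a₁b₁ᵀ and a₂b₂ᵀ must span the same plane of matrices: they are the rank-1 matrices of the form x·S₀ + y·S₁.
det(x·S₀ + y·S₁) is −42·x² − 14·xy + 28·y² = (-14)·(3·x − 2·y)(x + y), vanishing at (x:y) = (2:3) and (1:-1).
M₁ = 2·S₀ + 3·S₁ = [[-15, 10], [0, 0]] = (-5)·(1, 0)(3, -2)ᵀ and M₂ = S₀ − S₁ = [[0, 0], [-10, 30]] = (-10)·(0, 1)(1, -3)ᵀ, so take a₁ = (1, 0), b₁ = (3, -2), a₂ = (0, 1), b₂ = (1, -3).
Each slice is an integer combination of E₁ = a₁b₁ᵀ and E₂ = a₂b₂ᵀ: S₀ = −E₁ − 6·E₂, S₁ = −E₁ + 4·E₂, S₂ = 2·E₁ − 2·E₂; reading off coefficients, c₁ = (-1, -1, 2) and c₂ = (-6, 4, -2).
Hence T = (1, 0) ⊗ (3, -2) ⊗ (-1, -1, 2) + (0, 1) ⊗ (1, -3) ⊗ (-6, 4, -2), so rank(T) ≤ 2.
These bounds meet, so rank(T) = 2.
Check entry T[0,1,2] = -4: (1)·(-2)·(2) + (0)·(-3)·(-2) = -4.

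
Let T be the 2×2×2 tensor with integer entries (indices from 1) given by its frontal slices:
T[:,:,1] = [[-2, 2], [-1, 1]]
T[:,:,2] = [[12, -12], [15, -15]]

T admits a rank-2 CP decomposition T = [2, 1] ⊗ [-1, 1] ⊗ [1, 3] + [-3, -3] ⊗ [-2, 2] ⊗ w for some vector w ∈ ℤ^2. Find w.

w = [0, 3]

Subtract the known terms from T to get the rank-1 residual R = [-3, -3] ⊗ [-2, 2] ⊗ w, so R[i,j,k] = a[i]·b[j]·w[k]. Pick indices with nonzero a[1]·b[1] = (-3)·(-2) = 6. Only the fibre through (1,1,·) is needed: R[1,1,:] = T[1,1,:] − Σₗ aₗ[1]bₗ[1]cₗ = [-2, 12] − (2)·(-1)·[1, 3] = [0, 18]. Then w[k] = R[1,1,k] / 6 for each k, giving w = [0, 18] / 6 = [0, 3].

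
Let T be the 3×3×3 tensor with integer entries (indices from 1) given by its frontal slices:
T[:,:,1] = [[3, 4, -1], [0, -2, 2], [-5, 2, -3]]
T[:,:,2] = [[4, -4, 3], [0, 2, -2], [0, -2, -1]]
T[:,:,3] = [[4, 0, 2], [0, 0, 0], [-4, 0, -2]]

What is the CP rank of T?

3

Lower bound: the mode-3 unfolding of T (rows indexed by k, columns by (i,j) = (1,1), (1,2), (1,3), (2,1), (2,2), (2,3), (3,1), (3,2), (3,3)) is [[3, 4, -1, 0, -2, 2, -5, 2, -3], [4, -4, 3, 0, 2, -2, 0, -2, -1], [4, 0, 2, 0, 0, 0, -4, 0, -2]].
There the 3×3 minor on rows k ∈ {1, 2, 3}, columns (i,j) ∈ {(1,1), (1,2), (1,3)} is det [[3, 4, -1], [4, -4, 3], [4, 0, 2]] = -24 ≠ 0, so this unfolding has rank ≥ 3; CP rank is at least every unfolding rank, so rank(T) ≥ 3. (This is only a lower bound: in general the CP rank may exceed every unfolding rank, so we still need to exhibit 3 rank-1 terms summing to T.)
Upper bound: T is a sum of 3 rank-1 terms, T = [1, 0, -1] ⊗ [2, 0, 1] ⊗ [2, 1, 2] + [1, 0, 1] ⊗ [1, 0, -1] ⊗ [-1, 2, 0] + [2, -1, 1] ⊗ [0, 1, -1] ⊗ [2, -2, 0] (written with every a and b primitive with positive leading entry and the scale carried by c; CP decompositions are not unique, and this one is verified by expanding entrywise), so rank(T) ≤ 3.
These bounds meet, so rank(T) = 3.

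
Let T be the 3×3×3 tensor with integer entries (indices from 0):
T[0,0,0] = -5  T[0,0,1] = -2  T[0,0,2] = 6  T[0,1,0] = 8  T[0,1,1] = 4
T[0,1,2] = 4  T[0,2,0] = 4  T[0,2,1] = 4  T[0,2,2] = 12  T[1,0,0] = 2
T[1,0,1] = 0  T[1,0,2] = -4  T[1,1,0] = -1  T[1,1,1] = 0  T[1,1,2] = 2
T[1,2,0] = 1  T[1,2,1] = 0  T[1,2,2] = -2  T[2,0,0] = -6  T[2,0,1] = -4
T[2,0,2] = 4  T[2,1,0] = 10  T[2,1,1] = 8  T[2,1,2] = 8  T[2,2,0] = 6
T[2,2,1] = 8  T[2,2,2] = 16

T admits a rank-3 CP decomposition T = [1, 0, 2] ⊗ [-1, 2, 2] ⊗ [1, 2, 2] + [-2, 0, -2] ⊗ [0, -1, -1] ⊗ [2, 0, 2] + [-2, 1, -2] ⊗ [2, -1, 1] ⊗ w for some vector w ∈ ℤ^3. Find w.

Subtract the known terms from T to get the rank-1 residual R = [-2, 1, -2] ⊗ [2, -1, 1] ⊗ w, so R[i,j,k] = a[i]·b[j]·w[k]. Pick indices with nonzero a[0]·b[0] = (-2)·(2) = -4. Only the fibre through (0,0,·) is needed: R[0,0,:] = T[0,0,:] − Σₗ aₗ[0]bₗ[0]cₗ = [-5, -2, 6] − (1)·(-1)·[1, 2, 2] − (-2)·(0)·[2, 0, 2] = [-4, 0, 8]. Then w[k] = R[0,0,k] / -4 for each k, giving w = [-4, 0, 8] / -4 = [1, 0, -2].

w = [1, 0, -2]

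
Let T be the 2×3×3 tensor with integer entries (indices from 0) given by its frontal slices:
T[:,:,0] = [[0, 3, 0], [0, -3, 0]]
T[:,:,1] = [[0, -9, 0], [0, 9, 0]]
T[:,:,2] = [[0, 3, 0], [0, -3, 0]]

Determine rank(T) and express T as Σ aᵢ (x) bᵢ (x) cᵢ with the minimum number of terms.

Lower bound: T ≠ 0 (e.g. T[0,1,0] = 3), so rank(T) ≥ 1.
Upper bound: if T = a (x) b (x) c then every fibre of T is a multiple of the corresponding factor, so read the factors off the fibres through the nonzero entry T[0,1,0] = 3.
The mode-1 fibre T[:,1,0] = [3, -3] gives a = [1, -1] (primitive direction); the mode-2 fibre T[0,:,0] = [0, 3, 0] gives b = [0, 1, 0]; then c[k] = T[0,1,k] / (a[0]·b[1]) = [3, -9, 3] / 1 = [3, -9, 3].
Expanding [1, -1] (x) [0, 1, 0] (x) [3, -9, 3] reproduces all 18 entries of T, so T = [1, -1] (x) [0, 1, 0] (x) [3, -9, 3] and rank(T) ≤ 1.
These bounds meet, so rank(T) = 1.

rank(T) = 1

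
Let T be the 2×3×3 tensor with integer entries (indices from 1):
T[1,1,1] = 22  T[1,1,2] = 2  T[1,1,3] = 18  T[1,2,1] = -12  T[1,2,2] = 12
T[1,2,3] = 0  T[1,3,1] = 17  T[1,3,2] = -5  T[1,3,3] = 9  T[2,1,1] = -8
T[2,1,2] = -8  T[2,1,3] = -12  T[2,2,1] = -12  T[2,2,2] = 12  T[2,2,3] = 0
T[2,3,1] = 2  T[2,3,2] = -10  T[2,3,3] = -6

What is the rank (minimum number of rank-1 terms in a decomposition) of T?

Lower bound: in the mode-1 unfolding of T (rows indexed by i, columns by (j,k)) the 2×2 minor on rows i ∈ {1, 2}, columns (j,k) ∈ {(1,1), (1,2)} is det [[22, 2], [-8, -8]] = -160 ≠ 0, so that unfolding has rank ≥ 2 and hence rank(T) ≥ 2 (CP rank is at least every unfolding rank, though it can be larger).
Upper bound: with S_k = T[:,:,k], the two rank-1 terms a₁b₁ᵀ, a₂b₂ᵀ are the rank-1 members of the pencil x·S₁ + y·S₂.
The 2×2 minor of x·S₁ + y·S₂ on rows {1,2}, columns {1,2} is −360·x² + 240·xy + 120·y² = (-120)·(x − y)(3·x + y), vanishing at (x:y) = (1:1) and (1:-3).
M₁ = S₁ + S₂ = [[24, 0, 12], [-16, 0, -8]] = 4·[3, -2][2, 0, 1]ᵀ and M₂ = S₁ − 3·S₂ = [[16, -48, 32], [16, -48, 32]] = 16·[1, 1][1, -3, 2]ᵀ, so take a₁ = [3, -2], b₁ = [2, 0, 1], a₂ = [1, 1], b₂ = [1, -3, 2].
Each slice is an integer combination of E₁ = a₁b₁ᵀ and E₂ = a₂b₂ᵀ: S₁ = 3·E₁ + 4·E₂, S₂ = E₁ − 4·E₂, S₃ = 3·E₁; reading off coefficients, c₁ = [3, 1, 3] and c₂ = [4, -4, 0].
Hence T = [3, -2] ⊗ [2, 0, 1] ⊗ [3, 1, 3] + [1, 1] ⊗ [1, -3, 2] ⊗ [4, -4, 0], so rank(T) ≤ 2.
These bounds meet, so rank(T) = 2.

2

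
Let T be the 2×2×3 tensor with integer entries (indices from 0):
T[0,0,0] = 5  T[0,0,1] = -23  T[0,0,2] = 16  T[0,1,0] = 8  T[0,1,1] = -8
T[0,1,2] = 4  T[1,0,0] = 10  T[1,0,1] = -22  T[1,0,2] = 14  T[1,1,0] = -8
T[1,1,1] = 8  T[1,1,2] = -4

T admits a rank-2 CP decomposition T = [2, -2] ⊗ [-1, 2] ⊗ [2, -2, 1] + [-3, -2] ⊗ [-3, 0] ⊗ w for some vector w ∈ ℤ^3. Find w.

Subtract the known terms from T to get the rank-1 residual R = [-3, -2] ⊗ [-3, 0] ⊗ w, so R[i,j,k] = a[i]·b[j]·w[k]. Pick indices with nonzero a[0]·b[0] = (-3)·(-3) = 9. Only the fibre through (0,0,·) is needed: R[0,0,:] = T[0,0,:] − Σₗ aₗ[0]bₗ[0]cₗ = [5, -23, 16] − (2)·(-1)·[2, -2, 1] = [9, -27, 18]. Then w[k] = R[0,0,k] / 9 for each k, giving w = [9, -27, 18] / 9 = [1, -3, 2].

w = [1, -3, 2]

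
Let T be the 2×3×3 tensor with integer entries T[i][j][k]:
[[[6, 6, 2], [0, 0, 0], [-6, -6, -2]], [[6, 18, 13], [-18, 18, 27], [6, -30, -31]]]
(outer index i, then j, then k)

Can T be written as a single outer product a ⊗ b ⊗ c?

No

The mode-3 unfolding of T (rows indexed by k, columns by (i,j) = (0,0), (0,1), (0,2), (1,0), (1,1), (1,2)) is [[6, 0, -6, 6, -18, 6], [6, 0, -6, 18, 18, -30], [2, 0, -2, 13, 27, -31]].
There the 2×2 minor on rows k ∈ {0, 1}, columns (i,j) ∈ {(0,0), (1,0)} is det [[6, 6], [6, 18]] = 72 ≠ 0, so this unfolding has rank ≥ 2; CP rank is at least every unfolding rank, so rank(T) ≥ 2.
In particular rank(T) ≥ 2 > 1, so T is not rank-1.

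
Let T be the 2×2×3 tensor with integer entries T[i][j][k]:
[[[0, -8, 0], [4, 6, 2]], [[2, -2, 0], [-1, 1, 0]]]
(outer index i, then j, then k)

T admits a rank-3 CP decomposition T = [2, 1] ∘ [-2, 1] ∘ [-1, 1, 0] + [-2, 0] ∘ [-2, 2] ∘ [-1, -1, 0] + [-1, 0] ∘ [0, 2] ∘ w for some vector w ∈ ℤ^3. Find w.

Subtract the known terms from T to get the rank-1 residual R = [-1, 0] ∘ [0, 2] ∘ w, so R[i,j,k] = a[i]·b[j]·w[k]. Pick indices with nonzero a[0]·b[1] = (-1)·(2) = -2. Only the fibre through (0,1,·) is needed: R[0,1,:] = T[0,1,:] − Σₗ aₗ[0]bₗ[1]cₗ = [4, 6, 2] − (2)·(1)·[-1, 1, 0] − (-2)·(2)·[-1, -1, 0] = [2, 0, 2]. Then w[k] = R[0,1,k] / -2 for each k, giving w = [2, 0, 2] / -2 = [-1, 0, -1].

w = [-1, 0, -1]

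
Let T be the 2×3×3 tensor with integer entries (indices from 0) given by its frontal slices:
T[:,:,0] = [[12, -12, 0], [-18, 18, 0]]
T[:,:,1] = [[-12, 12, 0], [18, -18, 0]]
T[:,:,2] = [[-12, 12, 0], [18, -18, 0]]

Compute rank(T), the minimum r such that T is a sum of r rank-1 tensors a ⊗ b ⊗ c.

Lower bound: T ≠ 0 (e.g. T[0,0,0] = 12), so rank(T) ≥ 1.
Upper bound: if T = a ⊗ b ⊗ c then every fibre of T is a multiple of the corresponding factor, so read the factors off the fibres through the nonzero entry T[0,0,0] = 12.
The mode-1 fibre T[:,0,0] = [12, -18] gives a = [2, -3] (primitive direction); the mode-2 fibre T[0,:,0] = [12, -12, 0] gives b = [1, -1, 0]; then c[k] = T[0,0,k] / (a[0]·b[0]) = [12, -12, -12] / 2 = [6, -6, -6].
Expanding [2, -3] ⊗ [1, -1, 0] ⊗ [6, -6, -6] reproduces all 18 entries of T, so T = [2, -3] ⊗ [1, -1, 0] ⊗ [6, -6, -6] and rank(T) ≤ 1.
These bounds meet, so rank(T) = 1.

1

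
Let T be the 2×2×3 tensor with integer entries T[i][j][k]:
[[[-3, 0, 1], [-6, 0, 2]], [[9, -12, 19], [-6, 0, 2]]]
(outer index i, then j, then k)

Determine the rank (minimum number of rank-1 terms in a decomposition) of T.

2

Lower bound: the mode-1 unfolding of T (rows indexed by i, columns by (j,k) = (0,0), (0,1), (0,2), (1,0), (1,1), (1,2)) is [[-3, 0, 1, -6, 0, 2], [9, -12, 19, -6, 0, 2]].
There the 2×2 minor on rows i ∈ {0, 1}, columns (j,k) ∈ {(0,0), (0,1)} is det [[-3, 0], [9, -12]] = 36 ≠ 0, so this unfolding has rank ≥ 2; CP rank is at least every unfolding rank, so rank(T) ≥ 2. (Unfolding ranks only ever bound the CP rank from below — rank(T) can be strictly larger than all of them — so the matching upper bound has to come from an explicit 2-term decomposition.)
Upper bound — finding two terms. Write S_k = T[:,:,k] for the frontal slices: S₀ = [[-3, -6], [9, -6]], S₁ = [[0, 0], [-12, 0]], S₂ = [[1, 2], [19, 2]].
If T = a₁ ⊗ b₁ ⊗ c₁ + a₂ ⊗ b₂ ⊗ c₂ then each S_k = c₁[k]·a₁b₁ᵀ + c₂[k]·a₂b₂ᵀ. S₀ and S₁ are linearly independent, so a₁b₁ᵀ and a₂b₂ᵀ must span the same plane of matrices: they are the rank-1 matrices of the form x·S₀ + y·S₁.
det(x·S₀ + y·S₁) is 72·x² − 72·xy = 72·(x − y)(x), vanishing at (x:y) = (1:1) and (0:1).
M₁ = S₀ + S₁ = [[-3, -6], [-3, -6]] = (-3)·(1, 1)(1, 2)ᵀ and M₂ = S₁ = [[0, 0], [-12, 0]] = (-12)·(0, 1)(1, 0)ᵀ, so take a₁ = (1, 1), b₁ = (1, 2), a₂ = (0, 1), b₂ = (1, 0).
Each slice is an integer combination of E₁ = a₁b₁ᵀ and E₂ = a₂b₂ᵀ: S₀ = −3·E₁ + 12·E₂, S₁ = −12·E₂, S₂ = E₁ + 18·E₂; reading off coefficients, c₁ = (-3, 0, 1) and c₂ = (12, -12, 18).
Hence T = (1, 1) ⊗ (1, 2) ⊗ (-3, 0, 1) + (0, 1) ⊗ (1, 0) ⊗ (12, -12, 18), so rank(T) ≤ 2.
These bounds meet, so rank(T) = 2.
Check entry T[1,1,1] = 0: (1)·(2)·(0) + (1)·(0)·(-12) = 0.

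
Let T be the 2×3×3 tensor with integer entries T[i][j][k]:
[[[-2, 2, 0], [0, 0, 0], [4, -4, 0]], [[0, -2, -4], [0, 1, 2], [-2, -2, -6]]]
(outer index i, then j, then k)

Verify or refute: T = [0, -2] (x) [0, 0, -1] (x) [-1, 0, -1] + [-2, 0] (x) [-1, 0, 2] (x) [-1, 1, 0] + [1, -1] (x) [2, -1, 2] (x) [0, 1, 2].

No

Reconstruct entry (0,0,1) from the claimed factors: Σₗ aₗ[0]bₗ[0]cₗ[1] = (0)·(0)·(0) + (-2)·(-1)·(1) + (1)·(2)·(1) = 4, but T[0,0,1] = 2. The claim is false.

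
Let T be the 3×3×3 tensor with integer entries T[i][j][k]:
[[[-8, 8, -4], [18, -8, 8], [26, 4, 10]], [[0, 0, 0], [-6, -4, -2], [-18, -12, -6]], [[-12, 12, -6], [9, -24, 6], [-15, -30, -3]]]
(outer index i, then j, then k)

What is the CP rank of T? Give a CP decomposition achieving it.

rank(T) = 2

Lower bound: the mode-3 unfolding of T (rows indexed by k, columns by (i,j) = (0,0), (0,1), (0,2), (1,0), (1,1), (1,2), (2,0), (2,1), (2,2)) is [[-8, 18, 26, 0, -6, -18, -12, 9, -15], [8, -8, 4, 0, -4, -12, 12, -24, -30], [-4, 8, 10, 0, -2, -6, -6, 6, -3]].
There the 2×2 minor on rows k ∈ {0, 1}, columns (i,j) ∈ {(0,0), (0,1)} is det [[-8, 18], [8, -8]] = -80 ≠ 0, so this unfolding has rank ≥ 2; CP rank is at least every unfolding rank, so rank(T) ≥ 2. (Unfolding ranks only ever bound the CP rank from below — rank(T) can be strictly larger than all of them — so the matching upper bound has to come from an explicit 2-term decomposition.)
Upper bound — finding two terms. Write S_k = T[:,:,k] for the frontal slices: S₀ = [[-8, 18, 26], [0, -6, -18], [-12, 9, -15]], S₁ = [[8, -8, 4], [0, -4, -12], [12, -24, -30]], S₂ = [[-4, 8, 10], [0, -2, -6], [-6, 6, -3]].
If T = a₁ ⊗ b₁ ⊗ c₁ + a₂ ⊗ b₂ ⊗ c₂ then each S_k = c₁[k]·a₁b₁ᵀ + c₂[k]·a₂b₂ᵀ. S₀ and S₁ are linearly independent, so a₁b₁ᵀ and a₂b₂ᵀ must span the same plane of matrices: they are the rank-1 matrices of the form x·S₀ + y·S₁.
The 2×2 minor of x·S₀ + y·S₁ on rows {0,1}, columns {0,1} is 48·x² − 16·xy − 32·y² = 16·(3·x + 2·y)(x − y), vanishing at (x:y) = (2:-3) and (1:1).
M₁ = 2·S₀ − 3·S₁ = [[-40, 60, 40], [0, 0, 0], [-60, 90, 60]] = (-10)·[2, 0, 3][2, -3, -2]ᵀ and M₂ = S₀ + S₁ = [[0, 10, 30], [0, -10, -30], [0, -15, -45]] = 5·[2, -2, -3][0, 1, 3]ᵀ, so take a₁ = [2, 0, 3], b₁ = [2, -3, -2], a₂ = [2, -2, -3], b₂ = [0, 1, 3].
Each slice is an integer combination of E₁ = a₁b₁ᵀ and E₂ = a₂b₂ᵀ: S₀ = −2·E₁ + 3·E₂, S₁ = 2·E₁ + 2·E₂, S₂ = −E₁ + E₂; reading off coefficients, c₁ = [-2, 2, -1] and c₂ = [3, 2, 1].
Hence T = [2, 0, 3] ⊗ [2, -3, -2] ⊗ [-2, 2, -1] + [2, -2, -3] ⊗ [0, 1, 3] ⊗ [3, 2, 1], so rank(T) ≤ 2.
These bounds meet, so rank(T) = 2.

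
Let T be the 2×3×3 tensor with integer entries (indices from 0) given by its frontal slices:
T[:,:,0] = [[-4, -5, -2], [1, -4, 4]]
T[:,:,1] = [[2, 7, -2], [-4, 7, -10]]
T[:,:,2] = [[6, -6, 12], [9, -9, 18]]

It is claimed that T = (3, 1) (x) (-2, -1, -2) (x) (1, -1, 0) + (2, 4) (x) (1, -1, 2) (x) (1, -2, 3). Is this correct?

No

Reconstruct entry (1,0,0) from the claimed factors: Σₗ aₗ[1]bₗ[0]cₗ[0] = (1)·(-2)·(1) + (4)·(1)·(1) = 2, but T[1,0,0] = 1. The claim is false.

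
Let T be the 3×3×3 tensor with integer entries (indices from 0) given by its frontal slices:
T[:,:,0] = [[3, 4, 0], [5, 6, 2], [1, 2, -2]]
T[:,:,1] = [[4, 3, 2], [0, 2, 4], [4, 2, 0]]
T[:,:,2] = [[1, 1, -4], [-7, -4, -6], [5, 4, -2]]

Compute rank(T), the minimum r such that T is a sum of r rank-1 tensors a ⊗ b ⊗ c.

Lower bound: the mode-1 unfolding of T (rows indexed by i, columns by (j,k) = (0,0), (0,1), (0,2), (1,0), (1,1), (1,2), (2,0), (2,1), (2,2)) is [[3, 4, 1, 4, 3, 1, 0, 2, -4], [5, 0, -7, 6, 2, -4, 2, 4, -6], [1, 4, 5, 2, 2, 4, -2, 0, -2]].
There the 3×3 minor on rows i ∈ {0, 1, 2}, columns (j,k) ∈ {(0,0), (0,1), (0,2)} is det [[3, 4, 1], [5, 0, -7], [1, 4, 5]] = -24 ≠ 0, so this unfolding has rank ≥ 3; CP rank is at least every unfolding rank, so rank(T) ≥ 3. (Unfolding ranks only ever bound the CP rank from below — rank(T) can be strictly larger than all of them — so the matching upper bound has to come from an explicit 3-term decomposition.)
Upper bound: T is a sum of 3 rank-1 terms, T = [1, -2, 2] ⊗ [2, 1, 0] ⊗ [0, 1, 1] + [1, 1, 1] ⊗ [1, 2, -2] ⊗ [1, 0, 1] + [1, 2, 0] ⊗ [1, 1, 1] ⊗ [2, 2, -2] (one valid choice — decompositions are not unique — normalised so each a, b is primitive with positive first nonzero entry; check it by expanding all entries), so rank(T) ≤ 3.
These bounds meet, so rank(T) = 3.
Check entry T[1,1,1] = 2: (-2)·(1)·(1) + (1)·(2)·(0) + (2)·(1)·(2) = 2.

3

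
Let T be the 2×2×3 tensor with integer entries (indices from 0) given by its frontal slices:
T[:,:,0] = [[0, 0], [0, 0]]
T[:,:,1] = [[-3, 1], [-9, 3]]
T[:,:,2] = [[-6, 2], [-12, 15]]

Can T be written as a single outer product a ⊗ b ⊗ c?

No

The mode-2 unfolding of T (rows indexed by j, columns by (i,k) = (0,0), (0,1), (0,2), (1,0), (1,1), (1,2)) is [[0, -3, -6, 0, -9, -12], [0, 1, 2, 0, 3, 15]].
There the 2×2 minor on rows j ∈ {0, 1}, columns (i,k) ∈ {(0,1), (1,2)} is det [[-3, -12], [1, 15]] = -33 ≠ 0, so this unfolding has rank ≥ 2; CP rank is at least every unfolding rank, so rank(T) ≥ 2.
In particular rank(T) ≥ 2 > 1, so T is not rank-1.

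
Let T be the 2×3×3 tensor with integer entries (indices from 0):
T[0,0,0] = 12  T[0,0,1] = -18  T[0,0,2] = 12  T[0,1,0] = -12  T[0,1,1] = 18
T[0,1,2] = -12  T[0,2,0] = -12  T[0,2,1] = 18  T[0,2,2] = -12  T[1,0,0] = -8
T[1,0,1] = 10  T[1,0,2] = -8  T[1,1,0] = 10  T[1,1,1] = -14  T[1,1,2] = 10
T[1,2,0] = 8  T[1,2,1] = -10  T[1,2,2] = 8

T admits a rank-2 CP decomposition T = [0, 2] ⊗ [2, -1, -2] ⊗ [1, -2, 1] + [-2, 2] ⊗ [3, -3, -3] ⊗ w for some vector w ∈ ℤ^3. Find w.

w = [-2, 3, -2]

Subtract the known terms from T to get the rank-1 residual R = [-2, 2] ⊗ [3, -3, -3] ⊗ w, so R[i,j,k] = a[i]·b[j]·w[k]. Pick indices with nonzero a[0]·b[0] = (-2)·(3) = -6. Only the fibre through (0,0,·) is needed: R[0,0,:] = T[0,0,:] − Σₗ aₗ[0]bₗ[0]cₗ = [12, -18, 12] − (0)·(2)·[1, -2, 1] = [12, -18, 12]. Then w[k] = R[0,0,k] / -6 for each k, giving w = [12, -18, 12] / -6 = [-2, 3, -2].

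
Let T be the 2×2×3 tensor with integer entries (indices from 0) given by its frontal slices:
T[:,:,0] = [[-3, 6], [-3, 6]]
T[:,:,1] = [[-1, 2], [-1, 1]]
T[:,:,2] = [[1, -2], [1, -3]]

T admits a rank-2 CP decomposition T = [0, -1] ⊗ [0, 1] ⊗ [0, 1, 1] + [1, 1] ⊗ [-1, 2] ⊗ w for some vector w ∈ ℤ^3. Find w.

Subtract the known terms from T to get the rank-1 residual R = [1, 1] ⊗ [-1, 2] ⊗ w, so R[i,j,k] = a[i]·b[j]·w[k]. Pick indices with nonzero a[0]·b[0] = (1)·(-1) = -1. Only the fibre through (0,0,·) is needed: R[0,0,:] = T[0,0,:] − Σₗ aₗ[0]bₗ[0]cₗ = [-3, -1, 1] − (0)·(0)·[0, 1, 1] = [-3, -1, 1]. Then w[k] = R[0,0,k] / -1 for each k, giving w = [-3, -1, 1] / -1 = [3, 1, -1].

w = [3, 1, -1]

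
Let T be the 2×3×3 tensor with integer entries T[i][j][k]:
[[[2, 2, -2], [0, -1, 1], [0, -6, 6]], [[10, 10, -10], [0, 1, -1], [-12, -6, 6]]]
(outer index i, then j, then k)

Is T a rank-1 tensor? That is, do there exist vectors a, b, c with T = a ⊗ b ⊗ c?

No

The mode-2 unfolding of T (rows indexed by j, columns by (i,k) = (0,0), (0,1), (0,2), (1,0), (1,1), (1,2)) is [[2, 2, -2, 10, 10, -10], [0, -1, 1, 0, 1, -1], [0, -6, 6, -12, -6, 6]].
There the 3×3 minor on rows j ∈ {0, 1, 2}, columns (i,k) ∈ {(0,0), (0,1), (1,0)} is det [[2, 2, 10], [0, -1, 0], [0, -6, -12]] = 24 ≠ 0, so this unfolding has rank ≥ 3; CP rank is at least every unfolding rank, so rank(T) ≥ 3.
In particular rank(T) ≥ 3 > 1, so T is not rank-1.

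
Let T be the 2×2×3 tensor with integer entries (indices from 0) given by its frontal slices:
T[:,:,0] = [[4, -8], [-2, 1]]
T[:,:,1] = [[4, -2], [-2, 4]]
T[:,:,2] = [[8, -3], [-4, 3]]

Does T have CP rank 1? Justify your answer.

No

The mode-3 unfolding of T (rows indexed by k, columns by (i,j) = (0,0), (0,1), (1,0), (1,1)) is [[4, -8, -2, 1], [4, -2, -2, 4], [8, -3, -4, 3]].
There the 3×3 minor on rows k ∈ {0, 1, 2}, columns (i,j) ∈ {(0,0), (0,1), (1,1)} is det [[4, -8, 1], [4, -2, 4], [8, -3, 3]] = -132 ≠ 0, so this unfolding has rank ≥ 3; CP rank is at least every unfolding rank, so rank(T) ≥ 3.
In particular rank(T) ≥ 3 > 1, so T is not rank-1.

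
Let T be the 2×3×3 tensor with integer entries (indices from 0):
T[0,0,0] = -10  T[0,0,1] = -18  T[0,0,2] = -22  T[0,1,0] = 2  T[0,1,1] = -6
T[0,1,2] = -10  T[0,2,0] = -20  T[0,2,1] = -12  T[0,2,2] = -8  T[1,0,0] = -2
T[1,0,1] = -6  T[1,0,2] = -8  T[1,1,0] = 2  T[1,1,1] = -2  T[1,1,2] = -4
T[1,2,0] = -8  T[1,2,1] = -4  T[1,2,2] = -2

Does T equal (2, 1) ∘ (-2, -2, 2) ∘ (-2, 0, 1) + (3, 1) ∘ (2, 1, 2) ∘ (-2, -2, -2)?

No

Reconstruct entry (0,0,0) from the claimed factors: Σₗ aₗ[0]bₗ[0]cₗ[0] = (2)·(-2)·(-2) + (3)·(2)·(-2) = -4, but T[0,0,0] = -10. The claim is false.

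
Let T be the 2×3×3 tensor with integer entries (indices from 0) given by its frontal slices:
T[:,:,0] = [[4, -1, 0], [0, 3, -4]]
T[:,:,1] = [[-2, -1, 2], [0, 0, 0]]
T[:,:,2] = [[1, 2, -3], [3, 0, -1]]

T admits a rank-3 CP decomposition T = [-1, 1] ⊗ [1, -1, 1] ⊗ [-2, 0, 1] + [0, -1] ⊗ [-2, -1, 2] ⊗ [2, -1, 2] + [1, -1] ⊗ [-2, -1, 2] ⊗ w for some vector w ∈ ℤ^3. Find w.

Subtract the known terms from T to get the rank-1 residual R = [1, -1] ⊗ [-2, -1, 2] ⊗ w, so R[i,j,k] = a[i]·b[j]·w[k]. Pick indices with nonzero a[0]·b[0] = (1)·(-2) = -2. Only the fibre through (0,0,·) is needed: R[0,0,:] = T[0,0,:] − Σₗ aₗ[0]bₗ[0]cₗ = [4, -2, 1] − (-1)·(1)·[-2, 0, 1] − (0)·(-2)·[2, -1, 2] = [2, -2, 2]. Then w[k] = R[0,0,k] / -2 for each k, giving w = [2, -2, 2] / -2 = [-1, 1, -1].

w = [-1, 1, -1]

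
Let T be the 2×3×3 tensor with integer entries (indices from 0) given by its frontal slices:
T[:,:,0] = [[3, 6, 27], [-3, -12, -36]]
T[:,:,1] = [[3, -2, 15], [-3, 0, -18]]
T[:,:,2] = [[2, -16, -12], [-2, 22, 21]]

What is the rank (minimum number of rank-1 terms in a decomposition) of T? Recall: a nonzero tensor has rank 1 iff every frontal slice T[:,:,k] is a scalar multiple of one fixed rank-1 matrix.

2

Lower bound: the mode-1 unfolding of T (rows indexed by i, columns by (j,k) = (0,0), (0,1), (0,2), (1,0), (1,1), (1,2), (2,0), (2,1), (2,2)) is [[3, 3, 2, 6, -2, -16, 27, 15, -12], [-3, -3, -2, -12, 0, 22, -36, -18, 21]].
There the 2×2 minor on rows i ∈ {0, 1}, columns (j,k) ∈ {(0,0), (1,0)} is det [[3, 6], [-3, -12]] = -18 ≠ 0, so this unfolding has rank ≥ 2; CP rank is at least every unfolding rank, so rank(T) ≥ 2. (This is only a lower bound: in general the CP rank may exceed every unfolding rank, so we still need to exhibit 2 rank-1 terms summing to T.)
Upper bound — finding two terms. Write S_k = T[:,:,k] for the frontal slices: S₀ = [[3, 6, 27], [-3, -12, -36]], S₁ = [[3, -2, 15], [-3, 0, -18]], S₂ = [[2, -16, -12], [-2, 22, 21]].
If T = a₁ ∘ b₁ ∘ c₁ + a₂ ∘ b₂ ∘ c₂ then each S_k = c₁[k]·a₁b₁ᵀ + c₂[k]·a₂b₂ᵀ. S₀ and S₁ are linearly independent, so a₁b₁ᵀ and a₂b₂ᵀ must span the same plane of matrices: they are the rank-1 matrices of the form x·S₀ + y·S₁.
The 2×2 minor of x·S₀ + y·S₁ on rows {0,1}, columns {0,1} is −18·x² − 24·xy − 6·y² = (-6)·(x + y)(3·x + y), vanishing at (x:y) = (1:-1) and (1:-3).
M₁ = S₀ − S₁ = [[0, 8, 12], [0, -12, -18]] = 2·(2, -3)(0, 2, 3)ᵀ and M₂ = S₀ − 3·S₁ = [[-6, 12, -18], [6, -12, 18]] = (-6)·(1, -1)(1, -2, 3)ᵀ, so take a₁ = (2, -3), b₁ = (0, 2, 3), a₂ = (1, -1), b₂ = (1, -2, 3).
Each slice is an integer combination of E₁ = a₁b₁ᵀ and E₂ = a₂b₂ᵀ: S₀ = 3·E₁ + 3·E₂, S₁ = E₁ + 3·E₂, S₂ = −3·E₁ + 2·E₂; reading off coefficients, c₁ = (3, 1, -3) and c₂ = (3, 3, 2).
Hence T = (2, -3) ∘ (0, 2, 3) ∘ (3, 1, -3) + (1, -1) ∘ (1, -2, 3) ∘ (3, 3, 2), so rank(T) ≤ 2.
These bounds meet, so rank(T) = 2.
Check entry T[0,2,1] = 15: (2)·(3)·(1) + (1)·(3)·(3) = 15.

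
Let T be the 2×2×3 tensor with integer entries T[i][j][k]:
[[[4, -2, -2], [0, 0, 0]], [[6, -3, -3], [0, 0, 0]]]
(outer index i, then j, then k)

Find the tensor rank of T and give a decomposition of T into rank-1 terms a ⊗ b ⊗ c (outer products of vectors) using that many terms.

Lower bound: T ≠ 0 (e.g. T[0,0,0] = 4), so rank(T) ≥ 1.
Upper bound: if T = a ⊗ b ⊗ c then every fibre of T is a multiple of the corresponding factor, so read the factors off the fibres through the nonzero entry T[0,0,0] = 4.
The mode-1 fibre T[:,0,0] = [4, 6] gives a = (2, 3) (primitive direction); the mode-2 fibre T[0,:,0] = [4, 0] gives b = (1, 0); then c[k] = T[0,0,k] / (a[0]·b[0]) = [4, -2, -2] / 2 = (2, -1, -1).
Expanding (2, 3) ⊗ (1, 0) ⊗ (2, -1, -1) reproduces all 12 entries of T, so T = (2, 3) ⊗ (1, 0) ⊗ (2, -1, -1) and rank(T) ≤ 1.
These bounds meet, so rank(T) = 1.

rank(T) = 1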